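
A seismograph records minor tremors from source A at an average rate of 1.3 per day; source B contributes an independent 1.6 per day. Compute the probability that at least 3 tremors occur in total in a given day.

Independent Poisson processes superpose: combined rate λ = 1.3 + 1.6 = 2.9 per day.
So μ = 2.9.
P(N ≥ 3) = 1 − P(N ≤ 2) ≈ 0.5540.

0.5540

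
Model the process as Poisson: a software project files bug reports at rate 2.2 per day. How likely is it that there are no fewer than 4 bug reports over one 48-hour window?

Over the interval, μ = 2.2 × 2 = 4.4 (a 48-hour window = 2 days).
P(N ≥ 4) = 1 − P(N ≤ 3) = 1 − Σ_{j=0}^{3} e^(−μ) μ^j/j! ≈ 0.6406.

0.6406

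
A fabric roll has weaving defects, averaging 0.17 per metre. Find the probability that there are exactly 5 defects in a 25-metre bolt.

Over the interval, μ = 0.17 × 25 = 4.25 (a 25-metre bolt = 25 metres).
P(N = 5) = e^(−μ) μ^5/5! = e^(−4.25) · 4.25^5/120 ≈ 0.1648.

0.1648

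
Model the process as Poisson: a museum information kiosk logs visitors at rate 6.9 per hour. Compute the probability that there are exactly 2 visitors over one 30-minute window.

0.1889

Over the interval, μ = 6.9 × 0.5 = 3.45 (a 30-minute window = 0.5 hours).
P(N = 2) = e^(−μ) μ^2/2! = e^(−3.45) · 3.45^2/2 ≈ 0.1889.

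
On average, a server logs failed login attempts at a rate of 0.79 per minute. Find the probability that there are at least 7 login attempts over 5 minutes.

0.1055

Over the interval, μ = 0.79 × 5 = 3.95 (5 minutes).
P(N ≥ 7) = 1 − P(N ≤ 6) = 1 − Σ_{j=0}^{6} e^(−μ) μ^j/j! ≈ 0.1055.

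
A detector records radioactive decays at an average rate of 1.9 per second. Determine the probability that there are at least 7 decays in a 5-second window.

Over the interval, μ = 1.9 × 5 = 9.5 (a 5-second window = 5 seconds).
P(N ≥ 7) = 1 − P(N ≤ 6) = 1 − Σ_{j=0}^{6} e^(−μ) μ^j/j! ≈ 0.8351.

0.8351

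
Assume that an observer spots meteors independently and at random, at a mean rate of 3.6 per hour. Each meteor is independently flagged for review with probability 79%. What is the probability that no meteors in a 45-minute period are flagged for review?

Thinning: the meteors that are flagged for review themselves form a Poisson process with rate 0.79 × 3.6 = 2.844 per hour.
Over the interval, μ = 2.844 × 0.75 = 2.133 (a 45-minute period = 0.75 hours).
P(N = 0) = e^(−2.133) · 2.133^0/0! ≈ 0.1185.

0.1185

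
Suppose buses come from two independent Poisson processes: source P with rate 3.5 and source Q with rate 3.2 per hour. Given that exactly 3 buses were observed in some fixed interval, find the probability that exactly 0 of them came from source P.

Given the total, each event is independently from source P with probability p = λ_P/(λ_P+λ_Q) = 3.5/6.7 ≈ 0.5224.
So K ~ Binomial(3, 3.5/6.7): P(K = 0) = C(3,0) · (3.5/6.7)^0 · (3.2/6.7)^3 ≈ 0.1089.

0.1089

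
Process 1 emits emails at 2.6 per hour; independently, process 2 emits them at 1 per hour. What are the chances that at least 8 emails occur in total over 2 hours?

Independent Poisson processes superpose: combined rate λ = 2.6 + 1 = 3.6 per hour.
Over the interval, μ = 3.6 × 2 = 7.2 (2 hours).
P(N ≥ 8) = 1 − P(N ≤ 7) ≈ 0.4311.

0.4311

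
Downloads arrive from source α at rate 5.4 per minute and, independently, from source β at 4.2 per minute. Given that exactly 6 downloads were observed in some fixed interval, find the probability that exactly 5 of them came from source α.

Given the total, each event is independently from source α with probability p = λ_α/(λ_α+λ_β) = 5.4/9.6 = 0.5625.
So K ~ Binomial(6, 5.4/9.6): P(K = 5) = C(6,5) · (5.4/9.6)^5 · (4.2/9.6)^1 ≈ 0.1478.

0.1478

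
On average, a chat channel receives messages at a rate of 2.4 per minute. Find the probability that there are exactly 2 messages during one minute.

0.2613

With mean μ = 2.4 per minute,
P(N = 2) = e^(−μ) μ^2/2! = e^(−2.4) · 2.4^2/2 ≈ 0.2613.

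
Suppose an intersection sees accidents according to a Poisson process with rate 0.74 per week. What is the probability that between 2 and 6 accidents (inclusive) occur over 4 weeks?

0.7633

Over the interval, μ = 0.74 × 4 = 2.96 (4 weeks).
P(2 ≤ N ≤ 6) = Σ_{j=2}^{6} e^(−2.96) · 2.96^j/j! ≈ 0.7633.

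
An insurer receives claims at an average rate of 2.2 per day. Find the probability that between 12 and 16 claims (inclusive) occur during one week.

Over the interval, μ = 2.2 × 7 = 15.4 (a week = 7 days).
P(12 ≤ N ≤ 16) = Σ_{j=12}^{16} e^(−15.4) · 15.4^j/j! ≈ 0.4656.

0.4656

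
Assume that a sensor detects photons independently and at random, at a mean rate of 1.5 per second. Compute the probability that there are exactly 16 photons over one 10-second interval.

0.0960

Over the interval, μ = 1.5 × 10 = 15 (a 10-second interval = 10 seconds).
P(N = 16) = e^(−μ) μ^16/16! = e^(−15) · 15^16/20922789888000 ≈ 0.0960.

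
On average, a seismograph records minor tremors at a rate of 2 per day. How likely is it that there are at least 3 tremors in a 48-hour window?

Over the interval, μ = 2 × 2 = 4 (a 48-hour window = 2 days).
P(N ≥ 3) = 1 − P(N ≤ 2) = 1 − Σ_{j=0}^{2} e^(−μ) μ^j/j! ≈ 0.7619.

0.7619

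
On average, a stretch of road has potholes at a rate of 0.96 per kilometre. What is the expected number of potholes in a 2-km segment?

1.92

E[N] = λt = 0.96 × 2 = 1.92 (a 2-km segment = 2 kilometres).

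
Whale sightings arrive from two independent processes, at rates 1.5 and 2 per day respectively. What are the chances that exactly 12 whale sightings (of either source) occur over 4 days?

Independent Poisson processes superpose: combined rate λ = 1.5 + 2 = 3.5 per day.
Over the interval, μ = 3.5 × 4 = 14 (4 days).
P(N = 12) = e^(−14) · 14^12/12! ≈ 0.0984.

0.0984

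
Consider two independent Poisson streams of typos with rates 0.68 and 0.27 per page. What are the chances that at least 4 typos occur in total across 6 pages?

Independent Poisson processes superpose: combined rate λ = 0.68 + 0.27 = 0.95 per page.
Over the interval, μ = 0.95 × 6 = 5.7 (6 pages).
P(N ≥ 4) = 1 − P(N ≤ 3) ≈ 0.8200.

0.8200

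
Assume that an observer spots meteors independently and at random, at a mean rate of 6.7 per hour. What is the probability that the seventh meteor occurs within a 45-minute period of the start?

0.2415

Over the interval, μ = 6.7 × 0.75 = 5.025 (a 45-minute period = 0.75 hours).
The seventh arrival falls in the interval iff at least 7 events occur there: P(S_7 ≤ t) = P(N ≥ 7) = 1 − P(N ≤ 6) ≈ 0.2415.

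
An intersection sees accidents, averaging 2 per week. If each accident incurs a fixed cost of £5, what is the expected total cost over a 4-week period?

E[N] = 2 × 4 = 8 (a 4-week period = 4 weeks); E[cost] = 8 × £5 = £40.

£40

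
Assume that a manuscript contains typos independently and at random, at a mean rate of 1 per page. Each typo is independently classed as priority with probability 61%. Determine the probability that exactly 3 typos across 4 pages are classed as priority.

Thinning: the typos that are classed as priority themselves form a Poisson process with rate 0.61 × 1 = 0.61 per page.
Over the interval, μ = 0.61 × 4 = 2.44 (4 pages).
P(N = 3) = e^(−2.44) · 2.44^3/3! ≈ 0.2110.

0.2110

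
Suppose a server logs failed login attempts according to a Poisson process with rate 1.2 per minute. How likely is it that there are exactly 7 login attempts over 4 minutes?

0.0959

Over the interval, μ = 1.2 × 4 = 4.8 (4 minutes).
P(N = 7) = e^(−μ) μ^7/7! = e^(−4.8) · 4.8^7/5040 ≈ 0.0959.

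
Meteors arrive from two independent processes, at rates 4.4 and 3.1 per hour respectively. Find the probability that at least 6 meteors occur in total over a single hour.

0.7586

Independent Poisson processes superpose: combined rate λ = 4.4 + 3.1 = 7.5 per hour.
So μ = 7.5.
P(N ≥ 6) = 1 − P(N ≤ 5) ≈ 0.7586.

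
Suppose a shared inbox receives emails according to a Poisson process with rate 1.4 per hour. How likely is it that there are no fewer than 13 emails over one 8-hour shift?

0.3334

Over the interval, μ = 1.4 × 8 = 11.2 (an 8-hour shift = 8 hours).
P(N ≥ 13) = 1 − P(N ≤ 12) = 1 − Σ_{j=0}^{12} e^(−μ) μ^j/j! ≈ 0.3334.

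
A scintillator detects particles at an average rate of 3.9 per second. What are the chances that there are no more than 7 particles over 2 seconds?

0.4812

Over the interval, μ = 3.9 × 2 = 7.8 (2 seconds).
P(N ≤ 7) = Σ_{j=0}^{7} e^(−μ) μ^j/j! ≈ 0.4812.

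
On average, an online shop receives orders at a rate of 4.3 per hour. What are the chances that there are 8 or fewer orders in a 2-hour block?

Over the interval, μ = 4.3 × 2 = 8.6 (a 2-hour block = 2 hours).
P(N ≤ 8) = Σ_{j=0}^{8} e^(−μ) μ^j/j! ≈ 0.5094.

0.5094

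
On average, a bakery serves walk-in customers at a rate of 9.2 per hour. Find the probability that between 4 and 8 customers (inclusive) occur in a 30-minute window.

0.6292

Over the interval, μ = 9.2 × 0.5 = 4.6 (a 30-minute window = 0.5 hours).
P(4 ≤ N ≤ 8) = Σ_{j=4}^{8} e^(−4.6) · 4.6^j/j! ≈ 0.6292.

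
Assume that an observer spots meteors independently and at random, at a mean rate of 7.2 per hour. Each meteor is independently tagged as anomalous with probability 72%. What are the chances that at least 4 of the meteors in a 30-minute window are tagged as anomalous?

Thinning: the meteors that are tagged as anomalous themselves form a Poisson process with rate 0.72 × 7.2 = 5.184 per hour.
Over the interval, μ = 5.184 × 0.5 = 2.592 (a 30-minute window = 0.5 hours).
P(N ≥ 4) = 1 − P(N ≤ 3) ≈ 0.2623.

0.2623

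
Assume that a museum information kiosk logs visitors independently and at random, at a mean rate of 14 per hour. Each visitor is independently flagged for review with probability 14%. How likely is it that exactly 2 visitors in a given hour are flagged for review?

Thinning: the visitors that are flagged for review themselves form a Poisson process with rate 0.14 × 14 = 1.96 per hour.
So μ = 1.96.
P(N = 2) = e^(−1.96) · 1.96^2/2! ≈ 0.2706.

0.2706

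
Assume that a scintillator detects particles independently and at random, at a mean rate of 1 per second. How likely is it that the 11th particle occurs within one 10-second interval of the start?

Over the interval, μ = 1 × 10 = 10 (a 10-second interval = 10 seconds).
The 11th arrival falls in the interval iff at least 11 events occur there: P(S_11 ≤ t) = P(N ≥ 11) = 1 − P(N ≤ 10) ≈ 0.4170.

0.4170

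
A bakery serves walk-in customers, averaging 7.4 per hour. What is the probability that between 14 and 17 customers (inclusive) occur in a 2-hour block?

Over the interval, μ = 7.4 × 2 = 14.8 (a 2-hour block = 2 hours).
P(14 ≤ N ≤ 17) = Σ_{j=14}^{17} e^(−14.8) · 14.8^j/j! ≈ 0.3830.

0.3830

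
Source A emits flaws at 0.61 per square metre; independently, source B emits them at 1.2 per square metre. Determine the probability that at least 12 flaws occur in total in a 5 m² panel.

Independent Poisson processes superpose: combined rate λ = 0.61 + 1.2 = 1.81 per square metre.
Over the interval, μ = 1.81 × 5 = 9.05 (a 5 m² panel = 5 square metres).
P(N ≥ 12) = 1 − P(N ≤ 11) ≈ 0.2019.

0.2019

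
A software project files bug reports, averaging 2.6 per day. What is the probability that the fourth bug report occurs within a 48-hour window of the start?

Over the interval, μ = 2.6 × 2 = 5.2 (a 48-hour window = 2 days).
The fourth arrival falls in the interval iff at least 4 events occur there: P(S_4 ≤ t) = P(N ≥ 4) = 1 − P(N ≤ 3) ≈ 0.7619.

0.7619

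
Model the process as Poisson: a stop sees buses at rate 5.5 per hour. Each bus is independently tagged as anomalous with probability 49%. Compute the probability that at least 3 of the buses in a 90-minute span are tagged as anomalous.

0.7681

Thinning: the buses that are tagged as anomalous themselves form a Poisson process with rate 0.49 × 5.5 = 2.695 per hour.
Over the interval, μ = 2.695 × 1.5 = 4.0425 (a 90-minute span = 1.5 hours).
P(N ≥ 3) = 1 − P(N ≤ 2) ≈ 0.7681.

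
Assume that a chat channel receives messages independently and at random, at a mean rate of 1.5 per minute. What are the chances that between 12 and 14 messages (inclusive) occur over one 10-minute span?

0.2809

Over the interval, μ = 1.5 × 10 = 15 (a 10-minute span = 10 minutes).
P(12 ≤ N ≤ 14) = Σ_{j=12}^{14} e^(−15) · 15^j/j! ≈ 0.2809.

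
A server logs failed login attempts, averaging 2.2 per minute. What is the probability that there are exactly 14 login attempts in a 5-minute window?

0.0728

Over the interval, μ = 2.2 × 5 = 11 (a 5-minute window = 5 minutes).
P(N = 14) = e^(−μ) μ^14/14! = e^(−11) · 11^14/87178291200 ≈ 0.0728.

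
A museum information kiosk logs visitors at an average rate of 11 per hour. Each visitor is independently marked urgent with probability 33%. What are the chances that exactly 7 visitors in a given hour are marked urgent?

0.0437

Thinning: the visitors that are marked urgent themselves form a Poisson process with rate 0.33 × 11 = 3.63 per hour.
So μ = 3.63.
P(N = 7) = e^(−3.63) · 3.63^7/7! ≈ 0.0437.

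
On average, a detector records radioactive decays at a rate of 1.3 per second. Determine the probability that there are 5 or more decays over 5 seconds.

0.7763

Over the interval, μ = 1.3 × 5 = 6.5 (5 seconds).
P(N ≥ 5) = 1 − P(N ≤ 4) = 1 − Σ_{j=0}^{4} e^(−μ) μ^j/j! ≈ 0.7763.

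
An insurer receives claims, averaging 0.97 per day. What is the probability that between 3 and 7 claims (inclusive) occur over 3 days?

Over the interval, μ = 0.97 × 3 = 2.91 (3 days).
P(3 ≤ N ≤ 7) = Σ_{j=3}^{7} e^(−2.91) · 2.91^j/j! ≈ 0.5463.

0.5463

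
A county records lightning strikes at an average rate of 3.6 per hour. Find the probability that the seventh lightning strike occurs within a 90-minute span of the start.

Over the interval, μ = 3.6 × 1.5 = 5.4 (a 90-minute span = 1.5 hours).
The seventh arrival falls in the interval iff at least 7 events occur there: P(S_7 ≤ t) = P(N ≥ 7) = 1 − P(N ≤ 6) ≈ 0.2983.

0.2983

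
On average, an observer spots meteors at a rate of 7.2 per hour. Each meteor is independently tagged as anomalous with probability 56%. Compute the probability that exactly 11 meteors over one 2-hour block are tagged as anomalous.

Thinning: the meteors that are tagged as anomalous themselves form a Poisson process with rate 0.56 × 7.2 = 4.032 per hour.
Over the interval, μ = 4.032 × 2 = 8.064 (a 2-hour block = 2 hours).
P(N = 11) = e^(−8.064) · 8.064^11/11! ≈ 0.0739.

0.0739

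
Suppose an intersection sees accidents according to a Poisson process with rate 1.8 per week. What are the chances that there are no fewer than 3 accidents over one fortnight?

Over the interval, μ = 1.8 × 2 = 3.6 (a fortnight = 2 weeks).
P(N ≥ 3) = 1 − P(N ≤ 2) = 1 − Σ_{j=0}^{2} e^(−μ) μ^j/j! ≈ 0.6973.

0.6973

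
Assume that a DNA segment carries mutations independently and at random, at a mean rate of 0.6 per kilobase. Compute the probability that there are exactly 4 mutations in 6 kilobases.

0.1912

Over the interval, μ = 0.6 × 6 = 3.6 (6 kilobases).
P(N = 4) = e^(−μ) μ^4/4! = e^(−3.6) · 3.6^4/24 ≈ 0.1912.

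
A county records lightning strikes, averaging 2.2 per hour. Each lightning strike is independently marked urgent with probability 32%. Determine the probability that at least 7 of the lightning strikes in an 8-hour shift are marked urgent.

0.3348

Thinning: the lightning strikes that are marked urgent themselves form a Poisson process with rate 0.32 × 2.2 = 0.704 per hour.
Over the interval, μ = 0.704 × 8 = 5.632 (an 8-hour shift = 8 hours).
P(N ≥ 7) = 1 − P(N ≤ 6) ≈ 0.3348.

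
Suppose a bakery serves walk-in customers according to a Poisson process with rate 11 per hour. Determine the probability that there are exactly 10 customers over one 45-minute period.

Over the interval, μ = 11 × 0.75 = 8.25 (a 45-minute period = 0.75 hours).
P(N = 10) = e^(−μ) μ^10/10! = e^(−8.25) · 8.25^10/3628800 ≈ 0.1052.

0.1052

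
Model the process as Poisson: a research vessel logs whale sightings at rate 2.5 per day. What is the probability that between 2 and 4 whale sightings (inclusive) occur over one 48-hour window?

0.4001

Over the interval, μ = 2.5 × 2 = 5 (a 48-hour window = 2 days).
P(2 ≤ N ≤ 4) = Σ_{j=2}^{4} e^(−5) · 5^j/j! ≈ 0.4001.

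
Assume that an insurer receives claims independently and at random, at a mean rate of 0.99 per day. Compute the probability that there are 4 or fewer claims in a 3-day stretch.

0.8203

Over the interval, μ = 0.99 × 3 = 2.97 (a 3-day stretch = 3 days).
P(N ≤ 4) = Σ_{j=0}^{4} e^(−μ) μ^j/j! ≈ 0.8203.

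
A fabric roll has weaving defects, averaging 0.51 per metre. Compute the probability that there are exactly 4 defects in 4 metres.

0.0938

Over the interval, μ = 0.51 × 4 = 2.04 (4 metres).
P(N = 4) = e^(−μ) μ^4/4! = e^(−2.04) · 2.04^4/24 ≈ 0.0938.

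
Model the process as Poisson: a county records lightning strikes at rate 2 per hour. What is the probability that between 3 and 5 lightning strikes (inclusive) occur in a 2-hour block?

0.5470

Over the interval, μ = 2 × 2 = 4 (a 2-hour block = 2 hours).
P(3 ≤ N ≤ 5) = Σ_{j=3}^{5} e^(−4) · 4^j/j! ≈ 0.5470.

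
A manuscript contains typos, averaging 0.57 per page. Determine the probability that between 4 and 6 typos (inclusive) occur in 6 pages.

0.3867

Over the interval, μ = 0.57 × 6 = 3.42 (6 pages).
P(4 ≤ N ≤ 6) = Σ_{j=4}^{6} e^(−3.42) · 3.42^j/j! ≈ 0.3867.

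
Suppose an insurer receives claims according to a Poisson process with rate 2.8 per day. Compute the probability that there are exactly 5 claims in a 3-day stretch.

0.0784

Over the interval, μ = 2.8 × 3 = 8.4 (a 3-day stretch = 3 days).
P(N = 5) = e^(−μ) μ^5/5! = e^(−8.4) · 8.4^5/120 ≈ 0.0784.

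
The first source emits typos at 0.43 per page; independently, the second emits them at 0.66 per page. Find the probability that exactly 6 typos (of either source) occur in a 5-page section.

Independent Poisson processes superpose: combined rate λ = 0.43 + 0.66 = 1.09 per page.
Over the interval, μ = 1.09 × 5 = 5.45 (a 5-page section = 5 pages).
P(N = 6) = e^(−5.45) · 5.45^6/6! ≈ 0.1564.

0.1564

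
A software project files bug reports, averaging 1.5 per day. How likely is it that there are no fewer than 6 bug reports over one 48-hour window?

Over the interval, μ = 1.5 × 2 = 3 (a 48-hour window = 2 days).
P(N ≥ 6) = 1 − P(N ≤ 5) = 1 − Σ_{j=0}^{5} e^(−μ) μ^j/j! ≈ 0.0839.

0.0839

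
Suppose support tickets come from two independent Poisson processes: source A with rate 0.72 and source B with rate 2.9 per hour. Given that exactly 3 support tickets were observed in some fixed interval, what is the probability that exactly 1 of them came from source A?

0.3829

Given the total, each event is independently from source A with probability p = λ_A/(λ_A+λ_B) = 0.72/3.62 ≈ 0.1989.
So K ~ Binomial(3, 0.72/3.62): P(K = 1) = C(3,1) · (0.72/3.62)^1 · (2.9/3.62)^2 ≈ 0.3829.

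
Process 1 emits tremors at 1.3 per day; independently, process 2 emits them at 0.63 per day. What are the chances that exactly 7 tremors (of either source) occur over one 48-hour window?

0.0534

Independent Poisson processes superpose: combined rate λ = 1.3 + 0.63 = 1.93 per day.
Over the interval, μ = 1.93 × 2 = 3.86 (a 48-hour window = 2 days).
P(N = 7) = e^(−3.86) · 3.86^7/7! ≈ 0.0534.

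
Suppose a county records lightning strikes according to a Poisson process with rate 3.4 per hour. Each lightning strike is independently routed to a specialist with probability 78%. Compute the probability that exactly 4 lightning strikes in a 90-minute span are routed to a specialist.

0.1954

Thinning: the lightning strikes that are routed to a specialist themselves form a Poisson process with rate 0.78 × 3.4 = 2.652 per hour.
Over the interval, μ = 2.652 × 1.5 = 3.978 (a 90-minute span = 1.5 hours).
P(N = 4) = e^(−3.978) · 3.978^4/4! ≈ 0.1954.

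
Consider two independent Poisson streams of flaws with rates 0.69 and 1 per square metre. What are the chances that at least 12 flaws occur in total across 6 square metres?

0.3193

Independent Poisson processes superpose: combined rate λ = 0.69 + 1 = 1.69 per square metre.
Over the interval, μ = 1.69 × 6 = 10.14 (6 square metres).
P(N ≥ 12) = 1 − P(N ≤ 11) ≈ 0.3193.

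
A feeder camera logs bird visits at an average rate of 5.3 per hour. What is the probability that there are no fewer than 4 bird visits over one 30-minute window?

0.2749

Over the interval, μ = 5.3 × 0.5 = 2.65 (a 30-minute window = 0.5 hours).
P(N ≥ 4) = 1 − P(N ≤ 3) = 1 − Σ_{j=0}^{3} e^(−μ) μ^j/j! ≈ 0.2749.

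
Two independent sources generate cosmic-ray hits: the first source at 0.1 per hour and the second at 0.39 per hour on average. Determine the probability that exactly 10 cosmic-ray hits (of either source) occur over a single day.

Independent Poisson processes superpose: combined rate λ = 0.1 + 0.39 = 0.49 per hour.
Over the interval, μ = 0.49 × 24 = 11.76 (a day = 24 hours).
P(N = 10) = e^(−11.76) · 11.76^10/10! ≈ 0.1089.

0.1089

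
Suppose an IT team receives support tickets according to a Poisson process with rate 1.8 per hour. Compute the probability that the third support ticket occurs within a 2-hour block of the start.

0.6973

Over the interval, μ = 1.8 × 2 = 3.6 (a 2-hour block = 2 hours).
The third arrival falls in the interval iff at least 3 events occur there: P(S_3 ≤ t) = P(N ≥ 3) = 1 − P(N ≤ 2) ≈ 0.6973.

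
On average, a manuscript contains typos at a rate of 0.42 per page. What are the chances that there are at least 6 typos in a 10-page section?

Over the interval, μ = 0.42 × 10 = 4.2 (a 10-page section = 10 pages).
P(N ≥ 6) = 1 − P(N ≤ 5) = 1 − Σ_{j=0}^{5} e^(−μ) μ^j/j! ≈ 0.2469.

0.2469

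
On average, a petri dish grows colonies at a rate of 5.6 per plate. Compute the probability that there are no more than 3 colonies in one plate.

With mean μ = 5.6 per plate,
P(N ≤ 3) = Σ_{j=0}^{3} e^(−μ) μ^j/j! ≈ 0.1906.

0.1906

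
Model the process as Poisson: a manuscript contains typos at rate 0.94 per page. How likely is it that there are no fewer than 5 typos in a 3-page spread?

Over the interval, μ = 0.94 × 3 = 2.82 (a 3-page spread = 3 pages).
P(N ≥ 5) = 1 − P(N ≤ 4) = 1 − Σ_{j=0}^{4} e^(−μ) μ^j/j! ≈ 0.1555.

0.1555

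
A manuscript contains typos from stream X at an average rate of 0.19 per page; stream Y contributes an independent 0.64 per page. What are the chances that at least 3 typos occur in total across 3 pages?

Independent Poisson processes superpose: combined rate λ = 0.19 + 0.64 = 0.83 per page.
Over the interval, μ = 0.83 × 3 = 2.49 (3 pages).
P(N ≥ 3) = 1 − P(N ≤ 2) ≈ 0.4536.

0.4536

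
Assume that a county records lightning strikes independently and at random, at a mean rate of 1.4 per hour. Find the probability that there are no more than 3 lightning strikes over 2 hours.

Over the interval, μ = 1.4 × 2 = 2.8 (2 hours).
P(N ≤ 3) = Σ_{j=0}^{3} e^(−μ) μ^j/j! ≈ 0.6919.

0.6919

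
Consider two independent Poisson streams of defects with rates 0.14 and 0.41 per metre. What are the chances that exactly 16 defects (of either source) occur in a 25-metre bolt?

Independent Poisson processes superpose: combined rate λ = 0.14 + 0.41 = 0.55 per metre.
Over the interval, μ = 0.55 × 25 = 13.75 (a 25-metre bolt = 25 metres).
P(N = 16) = e^(−13.75) · 13.75^16/16! ≈ 0.0833.

0.0833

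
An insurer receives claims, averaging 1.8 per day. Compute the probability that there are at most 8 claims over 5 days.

0.4557

Over the interval, μ = 1.8 × 5 = 9 (5 days).
P(N ≤ 8) = Σ_{j=0}^{8} e^(−μ) μ^j/j! ≈ 0.4557.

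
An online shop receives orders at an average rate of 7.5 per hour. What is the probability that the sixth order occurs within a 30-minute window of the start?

Over the interval, μ = 7.5 × 0.5 = 3.75 (a 30-minute window = 0.5 hours).
The sixth arrival falls in the interval iff at least 6 events occur there: P(S_6 ≤ t) = P(N ≥ 6) = 1 − P(N ≤ 5) ≈ 0.1771.

0.1771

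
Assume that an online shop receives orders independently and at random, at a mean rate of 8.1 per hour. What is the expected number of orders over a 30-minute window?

4.05

E[N] = λt = 8.1 × 0.5 = 4.05 (a 30-minute window = 0.5 hours).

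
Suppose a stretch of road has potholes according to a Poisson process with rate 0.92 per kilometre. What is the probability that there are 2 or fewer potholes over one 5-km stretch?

Over the interval, μ = 0.92 × 5 = 4.6 (a 5-km stretch = 5 kilometres).
P(N ≤ 2) = Σ_{j=0}^{2} e^(−μ) μ^j/j! ≈ 0.1626.

0.1626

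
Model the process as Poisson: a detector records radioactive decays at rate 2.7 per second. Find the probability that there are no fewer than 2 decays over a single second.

With mean μ = 2.7 per second,
P(N ≥ 2) = 1 − P(N ≤ 1) = 1 − Σ_{j=0}^{1} e^(−μ) μ^j/j! ≈ 0.7513.

0.7513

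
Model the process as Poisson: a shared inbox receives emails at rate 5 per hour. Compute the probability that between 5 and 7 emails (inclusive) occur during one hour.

0.4261

With mean μ = 5 per hour,
P(5 ≤ N ≤ 7) = Σ_{j=5}^{7} e^(−5) · 5^j/j! ≈ 0.4261.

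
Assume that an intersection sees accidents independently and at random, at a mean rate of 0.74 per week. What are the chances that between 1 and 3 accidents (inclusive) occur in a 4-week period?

0.6044

Over the interval, μ = 0.74 × 4 = 2.96 (a 4-week period = 4 weeks).
P(1 ≤ N ≤ 3) = Σ_{j=1}^{3} e^(−2.96) · 2.96^j/j! ≈ 0.6044.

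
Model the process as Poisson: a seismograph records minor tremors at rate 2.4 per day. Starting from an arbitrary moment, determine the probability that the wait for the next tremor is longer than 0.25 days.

The wait for the next event is exponential with rate λ = 2.4 per day.
P(T > 0.25) = e^(−λt) = e^(−2.4 × 0.25) = e^(−0.6) ≈ 0.5488.

0.5488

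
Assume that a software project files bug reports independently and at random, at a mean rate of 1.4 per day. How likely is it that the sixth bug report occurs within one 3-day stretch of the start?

0.2469

Over the interval, μ = 1.4 × 3 = 4.2 (a 3-day stretch = 3 days).
The sixth arrival falls in the interval iff at least 6 events occur there: P(S_6 ≤ t) = P(N ≥ 6) = 1 − P(N ≤ 5) ≈ 0.2469.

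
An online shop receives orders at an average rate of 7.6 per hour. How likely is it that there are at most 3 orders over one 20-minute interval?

0.7504

Over the interval, μ = 7.6 × 1/3 ≈ 2.53333 (a 20-minute interval = 1/3 hours).
P(N ≤ 3) = Σ_{j=0}^{3} e^(−μ) μ^j/j! ≈ 0.7504.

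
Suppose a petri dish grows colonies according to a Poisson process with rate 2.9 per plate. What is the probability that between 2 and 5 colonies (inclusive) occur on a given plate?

0.7112

With mean μ = 2.9 per plate,
P(2 ≤ N ≤ 5) = Σ_{j=2}^{5} e^(−2.9) · 2.9^j/j! ≈ 0.7112.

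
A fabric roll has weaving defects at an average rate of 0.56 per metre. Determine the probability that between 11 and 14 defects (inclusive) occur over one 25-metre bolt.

Over the interval, μ = 0.56 × 25 = 14 (a 25-metre bolt = 25 metres).
P(11 ≤ N ≤ 14) = Σ_{j=11}^{14} e^(−14) · 14^j/j! ≈ 0.3948.

0.3948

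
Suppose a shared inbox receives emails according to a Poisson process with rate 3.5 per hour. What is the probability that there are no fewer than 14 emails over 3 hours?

0.1747

Over the interval, μ = 3.5 × 3 = 10.5 (3 hours).
P(N ≥ 14) = 1 − P(N ≤ 13) = 1 − Σ_{j=0}^{13} e^(−μ) μ^j/j! ≈ 0.1747.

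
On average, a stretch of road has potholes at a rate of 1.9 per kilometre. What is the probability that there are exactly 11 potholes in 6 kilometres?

0.1185

Over the interval, μ = 1.9 × 6 = 11.4 (6 kilometres).
P(N = 11) = e^(−μ) μ^11/11! = e^(−11.4) · 11.4^11/39916800 ≈ 0.1185.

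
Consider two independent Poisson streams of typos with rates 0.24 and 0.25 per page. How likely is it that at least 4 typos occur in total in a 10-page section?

0.7207

Independent Poisson processes superpose: combined rate λ = 0.24 + 0.25 = 0.49 per page.
Over the interval, μ = 0.49 × 10 = 4.9 (a 10-page section = 10 pages).
P(N ≥ 4) = 1 − P(N ≤ 3) ≈ 0.7207.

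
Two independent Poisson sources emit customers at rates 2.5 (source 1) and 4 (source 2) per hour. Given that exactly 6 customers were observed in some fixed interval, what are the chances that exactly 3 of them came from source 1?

0.2652

Given the total, each event is independently from source 1 with probability p = λ_1/(λ_1+λ_2) = 2.5/6.5 ≈ 0.3846.
So K ~ Binomial(6, 2.5/6.5): P(K = 3) = C(6,3) · (2.5/6.5)^3 · (4/6.5)^3 ≈ 0.2652.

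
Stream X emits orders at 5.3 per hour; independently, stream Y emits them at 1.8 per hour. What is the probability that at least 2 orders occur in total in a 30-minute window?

0.8693

Independent Poisson processes superpose: combined rate λ = 5.3 + 1.8 = 7.1 per hour.
Over the interval, μ = 7.1 × 0.5 = 3.55 (a 30-minute window = 0.5 hours).
P(N ≥ 2) = 1 − P(N ≤ 1) ≈ 0.8693.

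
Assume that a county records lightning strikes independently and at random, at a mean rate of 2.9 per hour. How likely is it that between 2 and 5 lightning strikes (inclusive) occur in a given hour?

With mean μ = 2.9 per hour,
P(2 ≤ N ≤ 5) = Σ_{j=2}^{5} e^(−2.9) · 2.9^j/j! ≈ 0.7112.

0.7112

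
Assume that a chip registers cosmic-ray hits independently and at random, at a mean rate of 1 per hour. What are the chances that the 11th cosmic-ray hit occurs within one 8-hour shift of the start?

Over the interval, μ = 1 × 8 = 8 (an 8-hour shift = 8 hours).
The 11th arrival falls in the interval iff at least 11 events occur there: P(S_11 ≤ t) = P(N ≥ 11) = 1 − P(N ≤ 10) ≈ 0.1841.

0.1841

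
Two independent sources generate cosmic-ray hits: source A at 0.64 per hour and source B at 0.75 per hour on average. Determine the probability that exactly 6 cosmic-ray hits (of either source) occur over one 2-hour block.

Independent Poisson processes superpose: combined rate λ = 0.64 + 0.75 = 1.39 per hour.
Over the interval, μ = 1.39 × 2 = 2.78 (a 2-hour block = 2 hours).
P(N = 6) = e^(−2.78) · 2.78^6/6! ≈ 0.0398.

0.0398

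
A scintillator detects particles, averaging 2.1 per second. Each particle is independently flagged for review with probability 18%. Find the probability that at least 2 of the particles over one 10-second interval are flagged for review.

0.8909

Thinning: the particles that are flagged for review themselves form a Poisson process with rate 0.18 × 2.1 = 0.378 per second.
Over the interval, μ = 0.378 × 10 = 3.78 (a 10-second interval = 10 seconds).
P(N ≥ 2) = 1 − P(N ≤ 1) ≈ 0.8909.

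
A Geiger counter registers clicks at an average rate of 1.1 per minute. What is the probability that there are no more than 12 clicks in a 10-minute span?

Over the interval, μ = 1.1 × 10 = 11 (a 10-minute span = 10 minutes).
P(N ≤ 12) = Σ_{j=0}^{12} e^(−μ) μ^j/j! ≈ 0.6887.

0.6887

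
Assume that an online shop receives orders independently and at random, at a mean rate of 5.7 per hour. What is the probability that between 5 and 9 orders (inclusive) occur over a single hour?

0.6080

With mean μ = 5.7 per hour,
P(5 ≤ N ≤ 9) = Σ_{j=5}^{9} e^(−5.7) · 5.7^j/j! ≈ 0.6080.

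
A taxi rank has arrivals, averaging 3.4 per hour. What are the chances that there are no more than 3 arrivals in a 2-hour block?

Over the interval, μ = 3.4 × 2 = 6.8 (a 2-hour block = 2 hours).
P(N ≤ 3) = Σ_{j=0}^{3} e^(−μ) μ^j/j! ≈ 0.0928.

0.0928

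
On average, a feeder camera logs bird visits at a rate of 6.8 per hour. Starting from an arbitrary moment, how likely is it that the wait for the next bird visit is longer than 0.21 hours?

0.2398

The wait for the next event is exponential with rate λ = 6.8 per hour.
P(T > 0.21) = e^(−λt) = e^(−6.8 × 0.21) = e^(−1.428) ≈ 0.2398.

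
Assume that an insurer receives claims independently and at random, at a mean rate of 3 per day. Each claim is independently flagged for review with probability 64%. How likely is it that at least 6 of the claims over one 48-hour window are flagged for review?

0.1904

Thinning: the claims that are flagged for review themselves form a Poisson process with rate 0.64 × 3 = 1.92 per day.
Over the interval, μ = 1.92 × 2 = 3.84 (a 48-hour window = 2 days).
P(N ≥ 6) = 1 − P(N ≤ 5) ≈ 0.1904.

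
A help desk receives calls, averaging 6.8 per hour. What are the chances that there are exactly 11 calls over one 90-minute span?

0.1158

Over the interval, μ = 6.8 × 1.5 = 10.2 (a 90-minute span = 1.5 hours).
P(N = 11) = e^(−μ) μ^11/11! = e^(−10.2) · 10.2^11/39916800 ≈ 0.1158.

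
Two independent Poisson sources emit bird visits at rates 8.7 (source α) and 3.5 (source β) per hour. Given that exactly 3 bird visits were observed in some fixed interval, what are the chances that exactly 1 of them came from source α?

0.1761

Given the total, each event is independently from source α with probability p = λ_α/(λ_α+λ_β) = 8.7/12.2 ≈ 0.7131.
So K ~ Binomial(3, 8.7/12.2): P(K = 1) = C(3,1) · (8.7/12.2)^1 · (3.5/12.2)^2 ≈ 0.1761.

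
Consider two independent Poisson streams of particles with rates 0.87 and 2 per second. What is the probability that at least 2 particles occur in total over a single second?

Independent Poisson processes superpose: combined rate λ = 0.87 + 2 = 2.87 per second.
So μ = 2.87.
P(N ≥ 2) = 1 − P(N ≤ 1) ≈ 0.7806.

0.7806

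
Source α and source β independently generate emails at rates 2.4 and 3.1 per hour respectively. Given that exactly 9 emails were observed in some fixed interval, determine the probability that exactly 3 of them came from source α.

0.2238

Given the total, each event is independently from source α with probability p = λ_α/(λ_α+λ_β) = 2.4/5.5 ≈ 0.4364.
So K ~ Binomial(9, 2.4/5.5): P(K = 3) = C(9,3) · (2.4/5.5)^3 · (3.1/5.5)^6 ≈ 0.2238.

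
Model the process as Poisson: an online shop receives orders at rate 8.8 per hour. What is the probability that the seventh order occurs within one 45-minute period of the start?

0.4892

Over the interval, μ = 8.8 × 0.75 = 6.6 (a 45-minute period = 0.75 hours).
The seventh arrival falls in the interval iff at least 7 events occur there: P(S_7 ≤ t) = P(N ≥ 7) = 1 − P(N ≤ 6) ≈ 0.4892.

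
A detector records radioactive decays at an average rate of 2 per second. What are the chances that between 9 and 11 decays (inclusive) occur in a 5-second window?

0.3640

Over the interval, μ = 2 × 5 = 10 (a 5-second window = 5 seconds).
P(9 ≤ N ≤ 11) = Σ_{j=9}^{11} e^(−10) · 10^j/j! ≈ 0.3640.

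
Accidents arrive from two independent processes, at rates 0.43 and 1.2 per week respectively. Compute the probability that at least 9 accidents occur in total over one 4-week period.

0.2108

Independent Poisson processes superpose: combined rate λ = 0.43 + 1.2 = 1.63 per week.
Over the interval, μ = 1.63 × 4 = 6.52 (a 4-week period = 4 weeks).
P(N ≥ 9) = 1 − P(N ≤ 8) ≈ 0.2108.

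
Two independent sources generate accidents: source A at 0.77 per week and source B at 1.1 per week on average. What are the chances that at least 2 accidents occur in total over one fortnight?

Independent Poisson processes superpose: combined rate λ = 0.77 + 1.1 = 1.87 per week.
Over the interval, μ = 1.87 × 2 = 3.74 (a fortnight = 2 weeks).
P(N ≥ 2) = 1 − P(N ≤ 1) ≈ 0.8874.

0.8874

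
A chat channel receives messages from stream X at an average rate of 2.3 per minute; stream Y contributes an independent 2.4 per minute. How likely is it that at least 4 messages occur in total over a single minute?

0.6903

Independent Poisson processes superpose: combined rate λ = 2.3 + 2.4 = 4.7 per minute.
So μ = 4.7.
P(N ≥ 4) = 1 − P(N ≤ 3) ≈ 0.6903.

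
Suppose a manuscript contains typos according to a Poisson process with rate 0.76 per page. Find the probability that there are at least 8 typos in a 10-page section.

0.4900

Over the interval, μ = 0.76 × 10 = 7.6 (a 10-page section = 10 pages).
P(N ≥ 8) = 1 − P(N ≤ 7) = 1 − Σ_{j=0}^{7} e^(−μ) μ^j/j! ≈ 0.4900.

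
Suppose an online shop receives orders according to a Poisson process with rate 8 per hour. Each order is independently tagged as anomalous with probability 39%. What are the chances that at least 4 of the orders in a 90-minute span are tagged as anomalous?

0.6872

Thinning: the orders that are tagged as anomalous themselves form a Poisson process with rate 0.39 × 8 = 3.12 per hour.
Over the interval, μ = 3.12 × 1.5 = 4.68 (a 90-minute span = 1.5 hours).
P(N ≥ 4) = 1 − P(N ≤ 3) ≈ 0.6872.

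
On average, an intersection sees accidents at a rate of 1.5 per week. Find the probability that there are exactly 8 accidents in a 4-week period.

0.1033

Over the interval, μ = 1.5 × 4 = 6 (a 4-week period = 4 weeks).
P(N = 8) = e^(−μ) μ^8/8! = e^(−6) · 6^8/40320 ≈ 0.1033.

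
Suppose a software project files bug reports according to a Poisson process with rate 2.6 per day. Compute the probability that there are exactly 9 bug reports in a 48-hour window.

0.0423

Over the interval, μ = 2.6 × 2 = 5.2 (a 48-hour window = 2 days).
P(N = 9) = e^(−μ) μ^9/9! = e^(−5.2) · 5.2^9/362880 ≈ 0.0423.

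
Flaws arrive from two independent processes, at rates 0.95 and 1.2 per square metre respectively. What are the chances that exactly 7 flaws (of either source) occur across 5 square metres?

0.0706

Independent Poisson processes superpose: combined rate λ = 0.95 + 1.2 = 2.15 per square metre.
Over the interval, μ = 2.15 × 5 = 10.75 (5 square metres).
P(N = 7) = e^(−10.75) · 10.75^7/7! ≈ 0.0706.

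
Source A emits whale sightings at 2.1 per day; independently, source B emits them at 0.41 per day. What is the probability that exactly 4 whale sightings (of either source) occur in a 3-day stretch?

Independent Poisson processes superpose: combined rate λ = 2.1 + 0.41 = 2.51 per day.
Over the interval, μ = 2.51 × 3 = 7.53 (a 3-day stretch = 3 days).
P(N = 4) = e^(−7.53) · 7.53^4/4! ≈ 0.0719.

0.0719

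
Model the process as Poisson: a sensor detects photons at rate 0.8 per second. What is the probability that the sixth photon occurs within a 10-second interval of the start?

0.8088

Over the interval, μ = 0.8 × 10 = 8 (a 10-second interval = 10 seconds).
The sixth arrival falls in the interval iff at least 6 events occur there: P(S_6 ≤ t) = P(N ≥ 6) = 1 − P(N ≤ 5) ≈ 0.8088.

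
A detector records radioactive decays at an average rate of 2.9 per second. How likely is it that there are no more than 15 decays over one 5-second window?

Over the interval, μ = 2.9 × 5 = 14.5 (a 5-second window = 5 seconds).
P(N ≤ 15) = Σ_{j=0}^{15} e^(−μ) μ^j/j! ≈ 0.6192.

0.6192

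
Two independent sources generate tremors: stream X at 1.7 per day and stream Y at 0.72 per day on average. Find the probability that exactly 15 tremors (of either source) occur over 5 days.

0.0742

Independent Poisson processes superpose: combined rate λ = 1.7 + 0.72 = 2.42 per day.
Over the interval, μ = 2.42 × 5 = 12.1 (5 days).
P(N = 15) = e^(−12.1) · 12.1^15/15! ≈ 0.0742.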